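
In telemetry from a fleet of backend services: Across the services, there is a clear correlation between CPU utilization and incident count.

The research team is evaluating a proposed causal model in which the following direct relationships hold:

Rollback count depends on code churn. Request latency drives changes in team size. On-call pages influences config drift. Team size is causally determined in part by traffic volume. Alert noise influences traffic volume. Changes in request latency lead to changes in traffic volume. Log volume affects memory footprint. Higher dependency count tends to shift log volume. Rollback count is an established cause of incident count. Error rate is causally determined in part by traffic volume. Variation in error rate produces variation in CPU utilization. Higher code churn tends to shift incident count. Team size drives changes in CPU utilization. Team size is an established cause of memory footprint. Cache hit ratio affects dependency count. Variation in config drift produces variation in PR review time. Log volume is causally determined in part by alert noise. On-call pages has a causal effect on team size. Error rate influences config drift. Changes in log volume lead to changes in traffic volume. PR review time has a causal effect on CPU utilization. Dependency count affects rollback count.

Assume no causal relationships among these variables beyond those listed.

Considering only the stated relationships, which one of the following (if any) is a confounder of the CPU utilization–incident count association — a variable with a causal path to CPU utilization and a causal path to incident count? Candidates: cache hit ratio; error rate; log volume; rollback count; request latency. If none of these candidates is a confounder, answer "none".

cache hit ratio

Cache hit ratio causes CPU utilization (cache hit ratio → dependency count → log volume → traffic volume → error rate → CPU utilization) and also causes incident count (cache hit ratio → dependency count → rollback count → incident count); it is a common cause of both.
Each of the other candidates lacks a causal path to at least one of CPU utilization and incident count, so they do not confound the relationship.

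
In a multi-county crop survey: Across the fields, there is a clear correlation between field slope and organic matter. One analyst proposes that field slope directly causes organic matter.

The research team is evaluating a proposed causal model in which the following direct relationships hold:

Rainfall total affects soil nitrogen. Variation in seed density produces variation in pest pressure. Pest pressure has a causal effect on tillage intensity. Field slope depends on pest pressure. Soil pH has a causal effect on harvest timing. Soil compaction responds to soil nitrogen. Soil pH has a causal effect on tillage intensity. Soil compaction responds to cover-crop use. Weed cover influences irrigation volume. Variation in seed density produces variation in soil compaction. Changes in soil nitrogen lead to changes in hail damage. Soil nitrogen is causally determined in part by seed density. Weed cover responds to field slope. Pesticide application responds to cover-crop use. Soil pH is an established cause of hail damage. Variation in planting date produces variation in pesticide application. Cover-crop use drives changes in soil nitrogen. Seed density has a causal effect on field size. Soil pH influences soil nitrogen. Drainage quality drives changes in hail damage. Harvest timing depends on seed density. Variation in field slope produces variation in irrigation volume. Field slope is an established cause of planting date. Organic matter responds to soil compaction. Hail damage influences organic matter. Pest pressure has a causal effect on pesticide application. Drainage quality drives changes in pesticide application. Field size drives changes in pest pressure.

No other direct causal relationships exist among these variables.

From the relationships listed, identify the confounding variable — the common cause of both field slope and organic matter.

seed density

Seed density has a causal path to field slope (seed density → pest pressure → field slope) and a separate causal path to organic matter (seed density → soil compaction → organic matter), so it is a common cause of both.
No stated relationship gives field slope a causal route to organic matter, so the correlation is explained by the shared upstream cause rather than a direct effect.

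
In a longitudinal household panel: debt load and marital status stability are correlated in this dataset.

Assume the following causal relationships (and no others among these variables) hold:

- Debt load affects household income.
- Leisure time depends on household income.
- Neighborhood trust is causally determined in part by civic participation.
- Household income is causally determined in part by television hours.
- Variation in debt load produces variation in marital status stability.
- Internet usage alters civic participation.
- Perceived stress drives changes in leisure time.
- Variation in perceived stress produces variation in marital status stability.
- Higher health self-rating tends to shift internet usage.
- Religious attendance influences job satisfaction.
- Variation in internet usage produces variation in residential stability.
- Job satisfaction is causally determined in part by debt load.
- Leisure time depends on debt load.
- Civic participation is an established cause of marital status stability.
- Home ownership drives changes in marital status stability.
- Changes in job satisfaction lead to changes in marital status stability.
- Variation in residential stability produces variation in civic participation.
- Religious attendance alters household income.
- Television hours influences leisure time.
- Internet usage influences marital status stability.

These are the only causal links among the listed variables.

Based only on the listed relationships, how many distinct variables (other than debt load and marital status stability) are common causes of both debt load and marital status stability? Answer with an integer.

0

No listed variable has a causal path to both debt load and marital status stability, so there are no common causes.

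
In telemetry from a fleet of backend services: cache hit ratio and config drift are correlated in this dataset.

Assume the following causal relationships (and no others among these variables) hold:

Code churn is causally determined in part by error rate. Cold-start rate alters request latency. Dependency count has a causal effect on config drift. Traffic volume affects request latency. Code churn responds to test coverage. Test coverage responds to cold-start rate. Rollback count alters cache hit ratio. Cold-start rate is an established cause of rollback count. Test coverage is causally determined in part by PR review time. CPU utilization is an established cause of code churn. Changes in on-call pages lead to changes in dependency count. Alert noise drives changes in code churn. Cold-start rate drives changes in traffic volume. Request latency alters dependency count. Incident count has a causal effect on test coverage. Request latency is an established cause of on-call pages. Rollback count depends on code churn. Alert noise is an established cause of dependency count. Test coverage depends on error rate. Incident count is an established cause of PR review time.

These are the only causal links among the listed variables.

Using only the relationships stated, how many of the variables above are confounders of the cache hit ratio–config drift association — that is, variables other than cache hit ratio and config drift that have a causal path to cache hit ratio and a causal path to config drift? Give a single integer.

The common causes are: alert noise (to cache hit ratio via alert noise → code churn → rollback count → cache hit ratio; to config drift via alert noise → dependency count → config drift); cold-start rate (to cache hit ratio via cold-start rate → rollback count → cache hit ratio; to config drift via cold-start rate → request latency → dependency count → config drift).
Every other variable lacks a causal path to at least one of cache hit ratio and config drift.

2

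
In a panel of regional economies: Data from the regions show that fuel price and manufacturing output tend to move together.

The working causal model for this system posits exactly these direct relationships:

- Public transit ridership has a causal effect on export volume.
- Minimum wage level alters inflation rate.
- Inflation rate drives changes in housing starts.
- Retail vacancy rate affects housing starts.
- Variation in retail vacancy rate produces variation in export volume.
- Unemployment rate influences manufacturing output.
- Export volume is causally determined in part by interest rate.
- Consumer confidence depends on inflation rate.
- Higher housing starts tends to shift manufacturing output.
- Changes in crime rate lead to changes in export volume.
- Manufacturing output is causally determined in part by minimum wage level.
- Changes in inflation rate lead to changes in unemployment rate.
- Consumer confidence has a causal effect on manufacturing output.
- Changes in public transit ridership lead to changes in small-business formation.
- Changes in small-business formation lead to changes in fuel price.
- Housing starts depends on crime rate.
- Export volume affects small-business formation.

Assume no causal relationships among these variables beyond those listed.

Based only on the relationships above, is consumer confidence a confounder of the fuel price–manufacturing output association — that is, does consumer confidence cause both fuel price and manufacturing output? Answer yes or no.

Consumer confidence has no stated causal path to fuel price. A confounder must cause both variables, so consumer confidence does not qualify.

no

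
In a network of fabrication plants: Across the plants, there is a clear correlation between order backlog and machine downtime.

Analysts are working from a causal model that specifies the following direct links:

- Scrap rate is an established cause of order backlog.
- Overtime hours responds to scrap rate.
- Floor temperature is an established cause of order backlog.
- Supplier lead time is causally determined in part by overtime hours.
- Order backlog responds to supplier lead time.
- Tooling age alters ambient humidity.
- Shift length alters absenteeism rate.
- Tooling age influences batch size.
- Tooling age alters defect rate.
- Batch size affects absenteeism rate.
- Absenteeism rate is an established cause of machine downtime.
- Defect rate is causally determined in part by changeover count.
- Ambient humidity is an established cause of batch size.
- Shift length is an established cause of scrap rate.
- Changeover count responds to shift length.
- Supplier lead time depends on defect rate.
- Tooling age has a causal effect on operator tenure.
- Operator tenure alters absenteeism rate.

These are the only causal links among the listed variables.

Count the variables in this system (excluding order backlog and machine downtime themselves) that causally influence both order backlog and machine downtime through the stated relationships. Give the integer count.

2

The common causes are: shift length (to order backlog via shift length → scrap rate → order backlog; to machine downtime via shift length → absenteeism rate → machine downtime); tooling age (to order backlog via tooling age → defect rate → supplier lead time → order backlog; to machine downtime via tooling age → batch size → absenteeism rate → machine downtime).
Every other variable lacks a causal path to at least one of order backlog and machine downtime.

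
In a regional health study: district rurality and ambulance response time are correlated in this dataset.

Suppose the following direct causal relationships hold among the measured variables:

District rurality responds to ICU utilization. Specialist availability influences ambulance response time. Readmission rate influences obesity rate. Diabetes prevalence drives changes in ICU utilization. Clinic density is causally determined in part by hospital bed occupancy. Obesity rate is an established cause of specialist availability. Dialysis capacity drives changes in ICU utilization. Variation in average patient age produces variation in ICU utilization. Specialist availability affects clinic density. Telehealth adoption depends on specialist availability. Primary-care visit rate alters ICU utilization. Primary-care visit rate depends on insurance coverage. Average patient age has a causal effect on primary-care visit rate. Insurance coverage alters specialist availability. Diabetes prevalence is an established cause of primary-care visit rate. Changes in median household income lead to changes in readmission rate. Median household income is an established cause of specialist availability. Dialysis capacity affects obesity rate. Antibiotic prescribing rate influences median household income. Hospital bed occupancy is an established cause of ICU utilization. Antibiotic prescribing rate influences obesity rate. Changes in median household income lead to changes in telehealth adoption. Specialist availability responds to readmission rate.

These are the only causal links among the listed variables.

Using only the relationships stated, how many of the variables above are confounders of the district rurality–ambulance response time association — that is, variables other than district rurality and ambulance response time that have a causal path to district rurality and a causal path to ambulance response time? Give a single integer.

2

The common causes are: dialysis capacity (to district rurality via dialysis capacity → ICU utilization → district rurality; to ambulance response time via dialysis capacity → obesity rate → specialist availability → ambulance response time); insurance coverage (to district rurality via insurance coverage → primary-care visit rate → ICU utilization → district rurality; to ambulance response time via insurance coverage → specialist availability → ambulance response time).
Every other variable lacks a causal path to at least one of district rurality and ambulance response time.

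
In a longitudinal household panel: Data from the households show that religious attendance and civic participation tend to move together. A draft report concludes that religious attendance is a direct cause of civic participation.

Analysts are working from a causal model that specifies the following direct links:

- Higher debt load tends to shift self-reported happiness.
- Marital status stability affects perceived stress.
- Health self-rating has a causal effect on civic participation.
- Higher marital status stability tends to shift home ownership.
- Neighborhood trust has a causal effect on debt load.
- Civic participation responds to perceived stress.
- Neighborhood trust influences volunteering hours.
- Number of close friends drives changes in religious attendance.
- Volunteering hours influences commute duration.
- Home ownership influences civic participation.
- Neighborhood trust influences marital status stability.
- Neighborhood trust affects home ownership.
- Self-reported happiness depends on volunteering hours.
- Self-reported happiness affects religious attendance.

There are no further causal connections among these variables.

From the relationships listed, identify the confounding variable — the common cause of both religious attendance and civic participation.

Neighborhood trust has a causal path to religious attendance (neighborhood trust → volunteering hours → self-reported happiness → religious attendance) and a separate causal path to civic participation (neighborhood trust → home ownership → civic participation), so it is a common cause of both.
No stated relationship gives religious attendance a causal route to civic participation, so the correlation is explained by the shared upstream cause rather than a direct effect.

neighborhood trust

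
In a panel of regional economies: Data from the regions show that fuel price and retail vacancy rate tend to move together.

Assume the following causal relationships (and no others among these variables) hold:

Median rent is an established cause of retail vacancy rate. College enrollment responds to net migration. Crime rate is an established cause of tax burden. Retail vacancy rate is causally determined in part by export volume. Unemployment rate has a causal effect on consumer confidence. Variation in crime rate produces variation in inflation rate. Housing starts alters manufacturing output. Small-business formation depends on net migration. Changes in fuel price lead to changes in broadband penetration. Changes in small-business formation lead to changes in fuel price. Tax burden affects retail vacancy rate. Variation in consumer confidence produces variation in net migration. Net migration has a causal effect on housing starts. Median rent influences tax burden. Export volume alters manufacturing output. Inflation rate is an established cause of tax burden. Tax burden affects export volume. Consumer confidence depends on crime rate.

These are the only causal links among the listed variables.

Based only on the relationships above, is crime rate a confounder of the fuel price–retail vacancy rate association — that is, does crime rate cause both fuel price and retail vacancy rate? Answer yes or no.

Crime rate has a causal path to fuel price (crime rate → consumer confidence → net migration → small-business formation → fuel price) and to retail vacancy rate (crime rate → tax burden → retail vacancy rate), so it is a common cause of both — a confounder.

yes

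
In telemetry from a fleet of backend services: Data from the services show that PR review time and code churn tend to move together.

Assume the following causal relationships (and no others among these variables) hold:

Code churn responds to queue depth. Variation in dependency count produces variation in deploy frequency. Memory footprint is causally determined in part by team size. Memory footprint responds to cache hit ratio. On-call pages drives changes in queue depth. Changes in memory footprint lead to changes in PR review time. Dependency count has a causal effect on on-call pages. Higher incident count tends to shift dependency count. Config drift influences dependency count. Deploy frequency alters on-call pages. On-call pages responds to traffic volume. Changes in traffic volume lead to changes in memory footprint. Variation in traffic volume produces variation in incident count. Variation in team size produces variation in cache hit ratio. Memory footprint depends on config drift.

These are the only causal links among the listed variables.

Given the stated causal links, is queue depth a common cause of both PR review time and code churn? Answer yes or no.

Queue depth has no stated causal path to PR review time. A confounder must cause both variables, so queue depth does not qualify.

no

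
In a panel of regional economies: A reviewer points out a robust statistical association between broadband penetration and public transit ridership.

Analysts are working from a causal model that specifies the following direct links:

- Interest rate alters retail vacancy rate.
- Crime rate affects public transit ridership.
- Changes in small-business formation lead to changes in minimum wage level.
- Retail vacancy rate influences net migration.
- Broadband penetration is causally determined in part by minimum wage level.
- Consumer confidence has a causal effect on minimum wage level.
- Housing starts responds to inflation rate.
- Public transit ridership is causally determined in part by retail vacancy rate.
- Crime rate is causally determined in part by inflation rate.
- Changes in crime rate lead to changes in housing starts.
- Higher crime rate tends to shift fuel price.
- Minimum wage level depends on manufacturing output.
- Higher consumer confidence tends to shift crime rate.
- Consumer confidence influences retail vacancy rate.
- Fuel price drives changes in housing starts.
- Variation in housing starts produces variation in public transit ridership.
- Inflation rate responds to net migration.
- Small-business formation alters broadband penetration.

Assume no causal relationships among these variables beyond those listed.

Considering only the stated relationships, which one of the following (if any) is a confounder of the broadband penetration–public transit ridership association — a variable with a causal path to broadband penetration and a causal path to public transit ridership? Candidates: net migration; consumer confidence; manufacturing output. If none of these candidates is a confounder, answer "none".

consumer confidence

Consumer confidence causes broadband penetration (consumer confidence → minimum wage level → broadband penetration) and also causes public transit ridership (consumer confidence → crime rate → public transit ridership); it is a common cause of both.
Each of the other candidates lacks a causal path to at least one of broadband penetration and public transit ridership, so they do not confound the relationship.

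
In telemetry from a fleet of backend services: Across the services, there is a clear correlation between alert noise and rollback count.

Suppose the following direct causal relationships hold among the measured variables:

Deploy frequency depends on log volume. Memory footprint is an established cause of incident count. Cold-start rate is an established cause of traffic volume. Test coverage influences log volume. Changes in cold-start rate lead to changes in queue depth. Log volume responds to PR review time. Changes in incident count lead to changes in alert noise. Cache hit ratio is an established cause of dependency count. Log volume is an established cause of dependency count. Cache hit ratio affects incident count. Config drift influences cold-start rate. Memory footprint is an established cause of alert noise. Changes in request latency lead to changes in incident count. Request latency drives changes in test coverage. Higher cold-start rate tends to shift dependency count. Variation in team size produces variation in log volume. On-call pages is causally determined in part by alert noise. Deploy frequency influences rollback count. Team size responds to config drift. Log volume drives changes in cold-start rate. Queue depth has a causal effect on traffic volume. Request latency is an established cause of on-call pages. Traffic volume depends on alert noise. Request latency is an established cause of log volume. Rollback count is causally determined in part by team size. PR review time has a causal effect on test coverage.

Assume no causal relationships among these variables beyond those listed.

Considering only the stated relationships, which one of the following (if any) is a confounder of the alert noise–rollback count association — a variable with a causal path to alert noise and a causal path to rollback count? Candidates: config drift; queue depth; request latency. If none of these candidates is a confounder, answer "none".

request latency

Request latency causes alert noise (request latency → incident count → alert noise) and also causes rollback count (request latency → log volume → deploy frequency → rollback count); it is a common cause of both.
Each of the other candidates lacks a causal path to at least one of alert noise and rollback count, so they do not confound the relationship.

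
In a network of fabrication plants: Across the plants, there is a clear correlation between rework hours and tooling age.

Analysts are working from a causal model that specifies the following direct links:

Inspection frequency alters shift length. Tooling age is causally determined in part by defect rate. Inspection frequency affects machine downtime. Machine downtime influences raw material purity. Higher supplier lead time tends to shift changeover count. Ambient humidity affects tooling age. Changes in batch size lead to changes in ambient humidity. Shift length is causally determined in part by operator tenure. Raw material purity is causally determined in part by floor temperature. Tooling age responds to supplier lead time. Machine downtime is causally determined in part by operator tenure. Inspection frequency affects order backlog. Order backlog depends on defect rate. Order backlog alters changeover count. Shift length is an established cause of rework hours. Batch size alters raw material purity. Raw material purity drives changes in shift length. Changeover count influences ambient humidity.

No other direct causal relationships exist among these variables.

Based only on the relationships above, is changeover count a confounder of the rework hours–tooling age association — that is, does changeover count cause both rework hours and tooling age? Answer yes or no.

Changeover count has no stated causal path to rework hours. A confounder must cause both variables, so changeover count does not qualify.

no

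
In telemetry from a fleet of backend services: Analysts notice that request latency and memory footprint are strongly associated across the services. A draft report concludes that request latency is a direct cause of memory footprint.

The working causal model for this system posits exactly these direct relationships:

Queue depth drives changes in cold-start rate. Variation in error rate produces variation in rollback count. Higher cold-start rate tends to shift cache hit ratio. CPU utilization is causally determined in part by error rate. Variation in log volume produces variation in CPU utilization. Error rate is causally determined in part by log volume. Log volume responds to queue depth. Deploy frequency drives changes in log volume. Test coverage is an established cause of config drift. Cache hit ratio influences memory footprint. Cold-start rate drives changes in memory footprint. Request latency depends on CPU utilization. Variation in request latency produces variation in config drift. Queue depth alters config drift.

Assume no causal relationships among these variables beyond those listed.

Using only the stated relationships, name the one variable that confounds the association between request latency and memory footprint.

queue depth

Queue depth has a causal path to request latency (queue depth → log volume → CPU utilization → request latency) and a separate causal path to memory footprint (queue depth → cold-start rate → memory footprint), so it is a common cause of both.
No stated relationship gives request latency a causal route to memory footprint, so the correlation is explained by the shared upstream cause rather than a direct effect.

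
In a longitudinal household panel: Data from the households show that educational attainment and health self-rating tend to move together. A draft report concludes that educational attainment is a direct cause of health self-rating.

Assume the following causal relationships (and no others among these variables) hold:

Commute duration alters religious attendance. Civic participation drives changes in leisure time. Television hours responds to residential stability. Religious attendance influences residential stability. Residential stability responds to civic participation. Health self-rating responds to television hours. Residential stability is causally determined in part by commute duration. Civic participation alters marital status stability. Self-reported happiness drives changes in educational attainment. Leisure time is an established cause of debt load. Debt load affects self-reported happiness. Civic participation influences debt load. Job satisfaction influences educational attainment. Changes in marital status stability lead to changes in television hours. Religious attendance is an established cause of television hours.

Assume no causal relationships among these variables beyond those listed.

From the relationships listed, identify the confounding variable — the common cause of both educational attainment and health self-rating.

civic participation

Civic participation has a causal path to educational attainment (civic participation → debt load → self-reported happiness → educational attainment) and a separate causal path to health self-rating (civic participation → marital status stability → television hours → health self-rating), so it is a common cause of both.
No stated relationship gives educational attainment a causal route to health self-rating, so the correlation is explained by the shared upstream cause rather than a direct effect.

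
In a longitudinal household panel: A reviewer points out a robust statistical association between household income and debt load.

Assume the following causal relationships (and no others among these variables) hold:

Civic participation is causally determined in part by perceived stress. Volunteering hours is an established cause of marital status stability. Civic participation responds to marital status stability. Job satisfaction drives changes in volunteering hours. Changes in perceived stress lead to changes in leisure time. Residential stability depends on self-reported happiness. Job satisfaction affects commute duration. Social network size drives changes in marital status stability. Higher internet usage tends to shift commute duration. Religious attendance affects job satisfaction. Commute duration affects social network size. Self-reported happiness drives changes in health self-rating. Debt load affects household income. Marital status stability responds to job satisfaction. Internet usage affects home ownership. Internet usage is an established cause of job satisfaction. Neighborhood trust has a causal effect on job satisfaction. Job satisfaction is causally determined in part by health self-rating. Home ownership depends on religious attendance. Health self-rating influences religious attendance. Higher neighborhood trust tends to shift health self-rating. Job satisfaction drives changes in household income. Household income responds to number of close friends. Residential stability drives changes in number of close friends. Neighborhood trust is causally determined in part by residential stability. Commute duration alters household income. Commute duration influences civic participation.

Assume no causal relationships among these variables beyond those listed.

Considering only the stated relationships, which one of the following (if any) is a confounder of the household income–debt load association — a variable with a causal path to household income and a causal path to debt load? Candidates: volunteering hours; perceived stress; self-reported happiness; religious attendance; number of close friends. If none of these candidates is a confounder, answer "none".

None of the listed candidates has causal paths to both household income and debt load in the stated relationships, so none is a common cause.

none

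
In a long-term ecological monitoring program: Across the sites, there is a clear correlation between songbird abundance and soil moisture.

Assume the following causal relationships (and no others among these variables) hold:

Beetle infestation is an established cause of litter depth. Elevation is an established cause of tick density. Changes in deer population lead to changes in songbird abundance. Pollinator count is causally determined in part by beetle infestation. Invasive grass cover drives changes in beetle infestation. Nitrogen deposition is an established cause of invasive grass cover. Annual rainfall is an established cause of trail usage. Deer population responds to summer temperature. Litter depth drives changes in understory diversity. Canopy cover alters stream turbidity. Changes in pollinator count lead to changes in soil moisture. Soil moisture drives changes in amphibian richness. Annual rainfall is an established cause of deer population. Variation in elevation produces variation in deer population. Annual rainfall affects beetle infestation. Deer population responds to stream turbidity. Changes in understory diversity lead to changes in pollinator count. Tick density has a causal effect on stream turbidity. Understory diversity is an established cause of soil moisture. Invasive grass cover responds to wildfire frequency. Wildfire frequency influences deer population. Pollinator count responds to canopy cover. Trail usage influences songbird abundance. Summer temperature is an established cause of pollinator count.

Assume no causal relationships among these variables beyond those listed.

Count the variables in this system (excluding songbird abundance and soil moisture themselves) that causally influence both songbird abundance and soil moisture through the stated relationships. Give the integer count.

4

The common causes are: annual rainfall (to songbird abundance via annual rainfall → trail usage → songbird abundance; to soil moisture via annual rainfall → beetle infestation → pollinator count → soil moisture); canopy cover (to songbird abundance via canopy cover → stream turbidity → deer population → songbird abundance; to soil moisture via canopy cover → pollinator count → soil moisture); summer temperature (to songbird abundance via summer temperature → deer population → songbird abundance; to soil moisture via summer temperature → pollinator count → soil moisture); wildfire frequency (to songbird abundance via wildfire frequency → deer population → songbird abundance; to soil moisture via wildfire frequency → invasive grass cover → beetle infestation → pollinator count → soil moisture).
Every other variable lacks a causal path to at least one of songbird abundance and soil moisture.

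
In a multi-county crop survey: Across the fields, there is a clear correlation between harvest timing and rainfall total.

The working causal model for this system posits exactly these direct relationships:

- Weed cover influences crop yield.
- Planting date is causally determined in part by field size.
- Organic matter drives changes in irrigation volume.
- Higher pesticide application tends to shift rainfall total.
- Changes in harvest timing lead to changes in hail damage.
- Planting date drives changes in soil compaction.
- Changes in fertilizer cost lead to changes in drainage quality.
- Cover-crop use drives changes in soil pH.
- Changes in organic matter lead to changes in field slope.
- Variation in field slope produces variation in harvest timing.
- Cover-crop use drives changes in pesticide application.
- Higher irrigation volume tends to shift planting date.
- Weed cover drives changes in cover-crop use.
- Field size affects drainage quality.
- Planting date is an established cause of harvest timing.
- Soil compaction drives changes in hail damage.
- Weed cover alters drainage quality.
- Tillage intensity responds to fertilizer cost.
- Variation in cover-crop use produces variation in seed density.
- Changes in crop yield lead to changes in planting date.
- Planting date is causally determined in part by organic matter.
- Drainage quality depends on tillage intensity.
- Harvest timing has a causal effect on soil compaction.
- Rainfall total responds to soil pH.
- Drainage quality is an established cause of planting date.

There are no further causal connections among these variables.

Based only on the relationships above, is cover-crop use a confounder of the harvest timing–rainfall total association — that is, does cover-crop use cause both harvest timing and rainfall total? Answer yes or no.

Cover-crop use has no stated causal path to harvest timing. A confounder must cause both variables, so cover-crop use does not qualify.

no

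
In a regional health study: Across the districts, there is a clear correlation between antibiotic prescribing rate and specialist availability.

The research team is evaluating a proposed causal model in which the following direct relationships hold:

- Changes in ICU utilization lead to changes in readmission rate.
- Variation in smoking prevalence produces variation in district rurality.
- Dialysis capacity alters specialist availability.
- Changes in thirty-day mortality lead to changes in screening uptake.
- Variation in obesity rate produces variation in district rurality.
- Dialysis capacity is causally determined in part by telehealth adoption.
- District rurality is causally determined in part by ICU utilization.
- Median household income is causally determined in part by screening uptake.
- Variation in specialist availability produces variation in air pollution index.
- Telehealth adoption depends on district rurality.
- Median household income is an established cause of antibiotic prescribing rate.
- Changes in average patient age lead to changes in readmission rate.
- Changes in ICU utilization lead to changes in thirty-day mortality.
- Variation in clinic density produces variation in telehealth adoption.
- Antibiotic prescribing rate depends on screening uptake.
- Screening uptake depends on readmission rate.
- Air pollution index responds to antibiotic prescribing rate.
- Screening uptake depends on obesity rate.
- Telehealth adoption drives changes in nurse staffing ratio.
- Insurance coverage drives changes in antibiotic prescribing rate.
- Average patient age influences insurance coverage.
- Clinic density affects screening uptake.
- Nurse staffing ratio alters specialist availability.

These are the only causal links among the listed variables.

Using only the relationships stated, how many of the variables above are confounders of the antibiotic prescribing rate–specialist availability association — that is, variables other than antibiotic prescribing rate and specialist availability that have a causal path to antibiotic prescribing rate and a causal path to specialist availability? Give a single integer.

3

The common causes are: ICU utilization (to antibiotic prescribing rate via ICU utilization → thirty-day mortality → screening uptake → antibiotic prescribing rate; to specialist availability via ICU utilization → district rurality → telehealth adoption → nurse staffing ratio → specialist availability); clinic density (to antibiotic prescribing rate via clinic density → screening uptake → antibiotic prescribing rate; to specialist availability via clinic density → telehealth adoption → nurse staffing ratio → specialist availability); obesity rate (to antibiotic prescribing rate via obesity rate → screening uptake → antibiotic prescribing rate; to specialist availability via obesity rate → district rurality → telehealth adoption → nurse staffing ratio → specialist availability).
Every other variable lacks a causal path to at least one of antibiotic prescribing rate and specialist availability.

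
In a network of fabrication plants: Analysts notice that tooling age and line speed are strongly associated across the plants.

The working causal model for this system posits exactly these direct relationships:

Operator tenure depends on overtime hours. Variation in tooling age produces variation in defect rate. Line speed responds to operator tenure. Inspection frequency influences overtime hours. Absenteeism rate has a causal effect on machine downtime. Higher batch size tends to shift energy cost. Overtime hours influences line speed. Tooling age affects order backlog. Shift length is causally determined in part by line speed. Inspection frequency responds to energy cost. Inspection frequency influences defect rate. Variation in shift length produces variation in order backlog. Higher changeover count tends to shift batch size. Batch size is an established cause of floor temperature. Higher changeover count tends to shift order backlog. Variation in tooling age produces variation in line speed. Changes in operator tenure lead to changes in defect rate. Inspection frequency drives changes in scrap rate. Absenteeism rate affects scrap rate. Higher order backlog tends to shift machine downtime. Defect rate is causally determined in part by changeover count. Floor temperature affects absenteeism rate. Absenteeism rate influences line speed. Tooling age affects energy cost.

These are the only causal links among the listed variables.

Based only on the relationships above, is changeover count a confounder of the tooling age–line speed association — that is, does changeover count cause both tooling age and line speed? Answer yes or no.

Changeover count has no stated causal path to tooling age. A confounder must cause both variables, so changeover count does not qualify.

no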